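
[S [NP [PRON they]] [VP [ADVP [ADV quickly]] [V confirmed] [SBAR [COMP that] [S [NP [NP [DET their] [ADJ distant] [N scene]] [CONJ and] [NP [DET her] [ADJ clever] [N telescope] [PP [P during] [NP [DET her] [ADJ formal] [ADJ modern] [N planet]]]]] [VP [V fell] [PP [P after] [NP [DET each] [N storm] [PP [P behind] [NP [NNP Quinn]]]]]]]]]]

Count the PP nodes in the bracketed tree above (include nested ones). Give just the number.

Listing each PP by its span: [PP during her formal modern planet]; [PP after each storm behind Quinn]; [PP behind Quinn] — that makes 3.

3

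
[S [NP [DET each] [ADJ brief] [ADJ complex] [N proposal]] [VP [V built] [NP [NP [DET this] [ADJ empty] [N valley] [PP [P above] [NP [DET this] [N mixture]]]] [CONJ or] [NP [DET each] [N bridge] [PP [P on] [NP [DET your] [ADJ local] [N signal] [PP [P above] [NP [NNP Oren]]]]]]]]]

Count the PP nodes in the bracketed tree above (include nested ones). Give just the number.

3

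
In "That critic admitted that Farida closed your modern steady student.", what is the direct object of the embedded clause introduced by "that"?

your modern steady student

The verb of the embedded clause introduced by "that" is "closed"; its direct object is the NP "your modern steady student".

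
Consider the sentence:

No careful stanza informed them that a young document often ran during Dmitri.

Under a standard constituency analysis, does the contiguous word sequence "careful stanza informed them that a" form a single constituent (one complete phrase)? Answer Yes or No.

No

The smallest constituent containing the whole sequence is the clause [S no careful stanza informed them that a young document often ran during Dmitri], but the sequence is only part of it — it straddles the boundary between noun phrase "no careful stanza" and verb phrase "informed them that a young document often ran during Dmitri".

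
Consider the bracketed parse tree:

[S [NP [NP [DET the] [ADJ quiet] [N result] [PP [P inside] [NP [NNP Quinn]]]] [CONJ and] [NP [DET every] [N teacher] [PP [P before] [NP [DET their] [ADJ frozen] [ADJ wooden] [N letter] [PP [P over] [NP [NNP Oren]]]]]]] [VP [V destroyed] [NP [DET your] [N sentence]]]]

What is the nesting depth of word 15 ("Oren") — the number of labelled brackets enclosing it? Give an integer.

Path from the root down to the word: S → NP → NP → PP → NP → PP → NP → NNP. That is 8 enclosing brackets.

8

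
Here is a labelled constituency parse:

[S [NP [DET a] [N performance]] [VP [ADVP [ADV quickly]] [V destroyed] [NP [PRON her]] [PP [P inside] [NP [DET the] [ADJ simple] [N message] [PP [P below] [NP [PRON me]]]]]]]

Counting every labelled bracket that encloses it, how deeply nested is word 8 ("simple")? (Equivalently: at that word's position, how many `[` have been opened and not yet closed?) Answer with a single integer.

5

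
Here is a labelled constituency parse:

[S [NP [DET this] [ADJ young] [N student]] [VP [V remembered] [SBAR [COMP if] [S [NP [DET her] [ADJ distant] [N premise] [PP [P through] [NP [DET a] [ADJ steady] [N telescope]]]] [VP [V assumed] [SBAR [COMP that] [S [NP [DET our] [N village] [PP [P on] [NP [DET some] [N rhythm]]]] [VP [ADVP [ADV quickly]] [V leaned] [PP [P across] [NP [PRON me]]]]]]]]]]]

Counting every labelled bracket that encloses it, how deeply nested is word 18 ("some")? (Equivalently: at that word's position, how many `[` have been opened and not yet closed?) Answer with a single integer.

Counting open brackets not yet closed at "some": [S [VP [SBAR [S [VP [SBAR [S [NP [PP [NP [DET = 11.

11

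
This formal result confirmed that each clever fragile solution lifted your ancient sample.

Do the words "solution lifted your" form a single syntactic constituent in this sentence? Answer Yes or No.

No

The smallest constituent containing the whole sequence is the clause [S each clever fragile solution lifted your ancient sample], but the sequence is only part of it — it straddles the boundary between noun phrase "each clever fragile solution" and verb phrase "lifted your ancient sample".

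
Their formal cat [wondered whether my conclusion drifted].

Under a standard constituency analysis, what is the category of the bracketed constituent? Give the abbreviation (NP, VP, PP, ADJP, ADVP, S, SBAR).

VP

The span is built around the verb "wondered" — a verb phrase (VP).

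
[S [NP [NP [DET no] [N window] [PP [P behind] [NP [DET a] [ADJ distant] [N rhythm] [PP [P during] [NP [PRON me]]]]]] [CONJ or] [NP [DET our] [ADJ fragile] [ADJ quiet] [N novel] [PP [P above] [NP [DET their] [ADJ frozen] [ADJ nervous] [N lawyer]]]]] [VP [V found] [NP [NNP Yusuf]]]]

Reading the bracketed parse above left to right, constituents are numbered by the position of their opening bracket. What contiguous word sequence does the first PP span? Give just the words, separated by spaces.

In left-to-right order the PP constituents are "behind a distant rhythm during me"; "during me"; "above their frozen nervous lawyer". Number 1 is "behind a distant rhythm during me".

behind a distant rhythm during me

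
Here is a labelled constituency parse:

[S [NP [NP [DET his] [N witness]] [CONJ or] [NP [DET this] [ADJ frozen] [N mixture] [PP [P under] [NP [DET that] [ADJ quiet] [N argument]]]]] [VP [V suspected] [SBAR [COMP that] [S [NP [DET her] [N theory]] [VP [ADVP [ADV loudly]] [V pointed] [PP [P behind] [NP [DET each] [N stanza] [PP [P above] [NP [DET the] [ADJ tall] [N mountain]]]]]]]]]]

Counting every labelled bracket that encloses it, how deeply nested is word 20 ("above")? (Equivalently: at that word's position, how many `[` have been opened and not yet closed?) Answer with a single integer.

9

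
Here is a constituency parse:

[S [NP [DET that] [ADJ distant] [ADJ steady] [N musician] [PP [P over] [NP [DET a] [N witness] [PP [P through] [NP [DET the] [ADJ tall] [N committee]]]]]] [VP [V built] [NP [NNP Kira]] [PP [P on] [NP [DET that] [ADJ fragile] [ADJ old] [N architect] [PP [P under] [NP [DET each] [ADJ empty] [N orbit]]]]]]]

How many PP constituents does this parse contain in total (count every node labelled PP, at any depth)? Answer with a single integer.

4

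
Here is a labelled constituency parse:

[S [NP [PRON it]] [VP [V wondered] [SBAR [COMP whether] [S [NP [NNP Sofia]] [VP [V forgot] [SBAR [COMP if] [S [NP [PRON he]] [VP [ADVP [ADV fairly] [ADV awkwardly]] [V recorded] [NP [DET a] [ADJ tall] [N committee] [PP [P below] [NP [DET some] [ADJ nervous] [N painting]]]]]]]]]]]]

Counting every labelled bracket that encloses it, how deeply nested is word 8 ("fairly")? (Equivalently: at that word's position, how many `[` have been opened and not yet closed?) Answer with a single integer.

10

Path from the root down to the word: S → VP → SBAR → S → VP → SBAR → S → VP → ADVP → ADV. That is 10 enclosing brackets.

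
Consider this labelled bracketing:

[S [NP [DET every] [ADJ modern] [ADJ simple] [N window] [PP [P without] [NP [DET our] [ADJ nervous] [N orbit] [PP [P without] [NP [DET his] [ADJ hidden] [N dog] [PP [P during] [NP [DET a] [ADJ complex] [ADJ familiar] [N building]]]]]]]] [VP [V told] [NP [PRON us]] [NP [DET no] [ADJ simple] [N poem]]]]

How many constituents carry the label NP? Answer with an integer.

Listing each NP by its span: [NP every modern simple window without our nervous orbit without his hidden dog during a complex familiar building]; [NP our nervous orbit without his hidden dog during a complex familiar building]; [NP his hidden dog during a complex familiar building]; [NP a complex familiar building]; [NP us]; [NP no simple poem] — that makes 6.

6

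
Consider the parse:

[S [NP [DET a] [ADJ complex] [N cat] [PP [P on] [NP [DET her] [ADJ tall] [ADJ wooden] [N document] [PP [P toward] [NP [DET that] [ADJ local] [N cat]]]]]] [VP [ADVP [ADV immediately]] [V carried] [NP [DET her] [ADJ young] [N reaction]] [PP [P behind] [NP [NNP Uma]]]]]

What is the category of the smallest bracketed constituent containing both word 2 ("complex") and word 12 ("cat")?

NP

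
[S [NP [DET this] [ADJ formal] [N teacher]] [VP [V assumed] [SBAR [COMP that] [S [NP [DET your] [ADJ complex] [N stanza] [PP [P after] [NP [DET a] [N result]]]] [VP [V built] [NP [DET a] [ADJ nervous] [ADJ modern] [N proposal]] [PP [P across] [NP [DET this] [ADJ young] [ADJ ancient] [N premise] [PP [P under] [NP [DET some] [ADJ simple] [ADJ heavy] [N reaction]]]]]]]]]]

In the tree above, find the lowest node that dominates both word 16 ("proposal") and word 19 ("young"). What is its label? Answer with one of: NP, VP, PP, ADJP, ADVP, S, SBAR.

Both words fall inside [VP built a nervous modern proposal across this young ancient premise under some simple heavy reaction] (words 12–26), and no smaller constituent contains them both. Label: VP.

VP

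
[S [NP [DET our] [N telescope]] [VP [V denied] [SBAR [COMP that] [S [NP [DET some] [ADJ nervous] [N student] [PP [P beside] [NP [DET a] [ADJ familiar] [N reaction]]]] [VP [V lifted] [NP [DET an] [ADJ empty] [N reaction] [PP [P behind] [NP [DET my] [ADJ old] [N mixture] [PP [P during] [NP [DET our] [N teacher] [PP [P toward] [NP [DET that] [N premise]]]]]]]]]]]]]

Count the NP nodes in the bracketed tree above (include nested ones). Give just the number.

Scanning left to right, an opening `[NP` appears at word positions 1, 5, 9, 13, 17, 21, 24 — 7 in total.

7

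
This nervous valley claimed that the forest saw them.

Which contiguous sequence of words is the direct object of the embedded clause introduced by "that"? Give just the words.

The verb of the embedded clause introduced by "that" is "saw"; its direct object is the NP "them".

them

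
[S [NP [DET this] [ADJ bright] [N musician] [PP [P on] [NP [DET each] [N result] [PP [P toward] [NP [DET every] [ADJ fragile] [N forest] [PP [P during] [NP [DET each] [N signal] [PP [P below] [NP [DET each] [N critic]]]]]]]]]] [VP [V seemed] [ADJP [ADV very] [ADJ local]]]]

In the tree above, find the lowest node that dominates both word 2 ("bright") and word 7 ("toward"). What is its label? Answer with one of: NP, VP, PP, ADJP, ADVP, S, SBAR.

NP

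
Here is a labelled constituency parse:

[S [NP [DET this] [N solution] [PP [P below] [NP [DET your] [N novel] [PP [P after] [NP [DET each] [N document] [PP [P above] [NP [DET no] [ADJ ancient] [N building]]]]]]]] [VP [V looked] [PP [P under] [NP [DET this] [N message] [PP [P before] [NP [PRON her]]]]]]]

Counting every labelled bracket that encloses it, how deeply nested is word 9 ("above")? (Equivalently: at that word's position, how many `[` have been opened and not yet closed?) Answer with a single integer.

8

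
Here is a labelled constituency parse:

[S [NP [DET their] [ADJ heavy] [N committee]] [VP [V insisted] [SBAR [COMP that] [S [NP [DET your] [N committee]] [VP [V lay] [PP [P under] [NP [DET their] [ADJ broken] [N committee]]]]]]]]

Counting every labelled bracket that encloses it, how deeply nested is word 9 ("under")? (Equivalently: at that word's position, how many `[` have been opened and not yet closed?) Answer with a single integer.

7

Path from the root down to the word: S → VP → SBAR → S → VP → PP → P. That is 7 enclosing brackets.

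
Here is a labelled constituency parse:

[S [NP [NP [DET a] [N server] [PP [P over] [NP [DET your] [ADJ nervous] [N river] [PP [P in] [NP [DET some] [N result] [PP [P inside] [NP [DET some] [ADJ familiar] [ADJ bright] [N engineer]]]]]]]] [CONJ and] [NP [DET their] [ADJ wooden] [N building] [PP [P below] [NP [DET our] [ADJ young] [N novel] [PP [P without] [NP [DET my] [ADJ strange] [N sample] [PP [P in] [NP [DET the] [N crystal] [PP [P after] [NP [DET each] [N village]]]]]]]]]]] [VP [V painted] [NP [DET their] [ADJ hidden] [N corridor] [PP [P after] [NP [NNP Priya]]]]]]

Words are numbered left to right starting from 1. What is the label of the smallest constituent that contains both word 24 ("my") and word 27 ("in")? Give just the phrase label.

Both words fall inside [NP my strange sample in the crystal after each village] (words 24–32), and no smaller constituent contains them both. Label: NP.

NP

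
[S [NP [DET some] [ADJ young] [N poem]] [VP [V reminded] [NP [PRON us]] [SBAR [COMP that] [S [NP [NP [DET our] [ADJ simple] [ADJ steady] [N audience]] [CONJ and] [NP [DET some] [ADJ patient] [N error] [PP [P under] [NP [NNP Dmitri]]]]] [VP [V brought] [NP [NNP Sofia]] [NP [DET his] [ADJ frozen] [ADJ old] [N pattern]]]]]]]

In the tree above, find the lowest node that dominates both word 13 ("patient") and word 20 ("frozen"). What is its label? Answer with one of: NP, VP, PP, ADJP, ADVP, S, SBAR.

S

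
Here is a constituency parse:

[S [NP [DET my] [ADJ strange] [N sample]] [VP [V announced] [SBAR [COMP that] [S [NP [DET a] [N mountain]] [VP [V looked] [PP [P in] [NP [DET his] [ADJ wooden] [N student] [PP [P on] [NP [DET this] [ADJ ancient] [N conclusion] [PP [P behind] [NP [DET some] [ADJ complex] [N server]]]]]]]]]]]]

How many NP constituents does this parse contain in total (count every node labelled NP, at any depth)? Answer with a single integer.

5

Listing each NP by its span: [NP my strange sample]; [NP a mountain]; [NP his wooden student on this ancient conclusion behind some complex server]; [NP this ancient conclusion behind some complex server]; [NP some complex server] — that makes 5.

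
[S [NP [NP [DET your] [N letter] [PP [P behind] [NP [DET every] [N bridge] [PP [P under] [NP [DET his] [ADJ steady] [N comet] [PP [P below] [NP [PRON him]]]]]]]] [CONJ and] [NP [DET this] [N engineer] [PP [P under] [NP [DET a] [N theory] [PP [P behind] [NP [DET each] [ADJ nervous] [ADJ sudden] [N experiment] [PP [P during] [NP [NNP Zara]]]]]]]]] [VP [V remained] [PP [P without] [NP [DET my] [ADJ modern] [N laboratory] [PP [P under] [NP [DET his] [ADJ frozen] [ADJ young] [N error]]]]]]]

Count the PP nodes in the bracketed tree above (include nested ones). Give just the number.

8

The PP constituents are: [PP behind every bridge under his steady comet below him]; [PP under his steady comet below him]; [PP below him]; [PP under a theory behind each nervous sudden experiment during Zara]; [PP behind each nervous sudden experiment during Zara]; [PP during Zara] …. Total: 8.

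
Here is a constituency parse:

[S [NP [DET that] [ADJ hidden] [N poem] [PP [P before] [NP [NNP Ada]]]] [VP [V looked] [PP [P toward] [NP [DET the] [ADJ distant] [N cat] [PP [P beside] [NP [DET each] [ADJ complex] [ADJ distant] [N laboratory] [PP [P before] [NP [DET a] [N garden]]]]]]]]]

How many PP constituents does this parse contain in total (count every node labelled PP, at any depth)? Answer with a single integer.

4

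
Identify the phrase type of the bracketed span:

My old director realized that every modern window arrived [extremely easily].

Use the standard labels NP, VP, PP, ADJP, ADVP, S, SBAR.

The bracketed span "extremely easily" is headed by "easily", making it an adverb phrase (ADVP).

ADVP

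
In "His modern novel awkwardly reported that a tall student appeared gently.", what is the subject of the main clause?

In the main clause the verb is "reported"; the NP preceding it, "his modern novel", is the subject.

his modern novel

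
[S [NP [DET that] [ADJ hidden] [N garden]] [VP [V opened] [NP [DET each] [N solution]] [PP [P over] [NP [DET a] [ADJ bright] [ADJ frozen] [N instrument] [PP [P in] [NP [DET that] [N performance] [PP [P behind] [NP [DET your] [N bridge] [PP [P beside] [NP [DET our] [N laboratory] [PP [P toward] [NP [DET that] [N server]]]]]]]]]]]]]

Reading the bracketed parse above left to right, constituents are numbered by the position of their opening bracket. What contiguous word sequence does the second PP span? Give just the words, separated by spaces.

in that performance behind your bridge beside our laboratory toward that server

The PP opening brackets appear, in order, over: "over a bright frozen instrument in that performance behind your bridge beside our laboratory toward that server"; "in that performance behind your bridge beside our laboratory toward that server"; "behind your bridge beside our laboratory toward that server"; "beside our laboratory toward that server"; "toward that server". The second one spans "in that performance behind your bridge beside our laboratory toward that server".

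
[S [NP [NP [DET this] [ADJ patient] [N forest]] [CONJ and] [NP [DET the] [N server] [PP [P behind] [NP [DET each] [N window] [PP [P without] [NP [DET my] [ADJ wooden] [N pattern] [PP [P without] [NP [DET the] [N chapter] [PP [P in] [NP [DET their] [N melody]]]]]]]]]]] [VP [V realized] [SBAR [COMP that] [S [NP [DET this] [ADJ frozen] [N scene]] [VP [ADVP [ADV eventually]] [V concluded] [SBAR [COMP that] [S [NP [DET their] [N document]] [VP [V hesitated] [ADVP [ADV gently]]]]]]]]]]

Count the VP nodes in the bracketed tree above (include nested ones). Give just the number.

3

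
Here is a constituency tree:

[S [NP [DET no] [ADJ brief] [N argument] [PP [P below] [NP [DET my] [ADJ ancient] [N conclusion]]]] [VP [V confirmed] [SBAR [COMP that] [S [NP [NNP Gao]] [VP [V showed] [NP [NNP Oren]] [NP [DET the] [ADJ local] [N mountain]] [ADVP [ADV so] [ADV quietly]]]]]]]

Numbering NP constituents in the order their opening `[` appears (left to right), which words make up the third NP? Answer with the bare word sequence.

Gao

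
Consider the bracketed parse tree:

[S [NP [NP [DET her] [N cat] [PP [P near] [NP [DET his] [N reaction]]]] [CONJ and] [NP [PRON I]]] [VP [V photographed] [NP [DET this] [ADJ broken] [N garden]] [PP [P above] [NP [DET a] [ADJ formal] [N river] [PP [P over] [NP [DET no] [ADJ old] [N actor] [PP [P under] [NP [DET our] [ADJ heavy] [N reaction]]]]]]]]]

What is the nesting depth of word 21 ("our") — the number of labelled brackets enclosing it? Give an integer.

9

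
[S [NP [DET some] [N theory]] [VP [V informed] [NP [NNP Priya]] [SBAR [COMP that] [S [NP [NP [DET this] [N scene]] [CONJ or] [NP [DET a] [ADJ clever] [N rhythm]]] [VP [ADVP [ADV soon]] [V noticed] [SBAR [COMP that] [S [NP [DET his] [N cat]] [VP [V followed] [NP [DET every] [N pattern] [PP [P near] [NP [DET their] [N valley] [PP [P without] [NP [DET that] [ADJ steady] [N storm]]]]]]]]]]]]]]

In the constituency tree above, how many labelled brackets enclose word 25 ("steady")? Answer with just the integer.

14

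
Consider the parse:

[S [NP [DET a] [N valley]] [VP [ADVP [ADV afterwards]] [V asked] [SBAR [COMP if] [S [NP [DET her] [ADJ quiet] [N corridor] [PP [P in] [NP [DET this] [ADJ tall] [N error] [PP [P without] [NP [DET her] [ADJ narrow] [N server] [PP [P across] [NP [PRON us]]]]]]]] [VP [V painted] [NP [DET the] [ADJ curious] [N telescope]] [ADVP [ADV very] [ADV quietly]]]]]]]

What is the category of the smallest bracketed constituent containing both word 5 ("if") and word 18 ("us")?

SBAR

Both words fall inside [SBAR if her quiet corridor in this tall error without her narrow server across us painted the curious telescope very quietly] (words 5–24), and no smaller constituent contains them both. Label: SBAR.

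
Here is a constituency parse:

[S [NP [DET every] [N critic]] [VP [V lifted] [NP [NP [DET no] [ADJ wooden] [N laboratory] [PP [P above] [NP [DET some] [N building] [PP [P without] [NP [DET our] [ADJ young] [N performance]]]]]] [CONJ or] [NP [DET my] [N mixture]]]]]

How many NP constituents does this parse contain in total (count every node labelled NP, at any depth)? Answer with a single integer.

6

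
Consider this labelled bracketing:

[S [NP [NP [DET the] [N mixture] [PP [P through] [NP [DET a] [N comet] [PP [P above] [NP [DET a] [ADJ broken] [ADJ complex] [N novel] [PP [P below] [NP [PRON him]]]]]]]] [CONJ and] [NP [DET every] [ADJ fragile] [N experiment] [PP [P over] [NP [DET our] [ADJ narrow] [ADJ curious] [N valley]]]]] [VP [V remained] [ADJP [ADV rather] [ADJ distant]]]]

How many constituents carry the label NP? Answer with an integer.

7

Listing each NP by its span: [NP the mixture through a comet above a broken complex novel below him and every fragile experiment over our narrow curious valley]; [NP the mixture through a comet above a broken complex novel below him]; [NP a comet above a broken complex novel below him]; [NP a broken complex novel below him]; [NP him]; [NP every fragile experiment over our narrow curious valley] … — that makes 7.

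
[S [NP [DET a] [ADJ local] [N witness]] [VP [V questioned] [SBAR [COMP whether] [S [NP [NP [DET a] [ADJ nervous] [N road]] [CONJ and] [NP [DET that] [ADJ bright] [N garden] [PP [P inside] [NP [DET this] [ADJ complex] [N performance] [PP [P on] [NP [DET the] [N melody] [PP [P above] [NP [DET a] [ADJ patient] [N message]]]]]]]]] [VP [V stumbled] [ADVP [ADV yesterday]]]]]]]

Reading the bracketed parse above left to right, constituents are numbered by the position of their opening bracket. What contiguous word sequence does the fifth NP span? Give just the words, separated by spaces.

this complex performance on the melody above a patient message

In left-to-right order the NP constituents are "a local witness"; "a nervous road and that bright garden inside this complex performance on the melody above a patient message"; "a nervous road"; "that bright garden inside this complex performance on the melody above a patient message"; "this complex performance on the melody above a patient message"; "the melody above a patient message"; "a patient message". Number 5 is "this complex performance on the melody above a patient message".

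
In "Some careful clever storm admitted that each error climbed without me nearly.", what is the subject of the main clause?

The subject of the main clause is the NP immediately before the verb "admitted": "some careful clever storm".

some careful clever storm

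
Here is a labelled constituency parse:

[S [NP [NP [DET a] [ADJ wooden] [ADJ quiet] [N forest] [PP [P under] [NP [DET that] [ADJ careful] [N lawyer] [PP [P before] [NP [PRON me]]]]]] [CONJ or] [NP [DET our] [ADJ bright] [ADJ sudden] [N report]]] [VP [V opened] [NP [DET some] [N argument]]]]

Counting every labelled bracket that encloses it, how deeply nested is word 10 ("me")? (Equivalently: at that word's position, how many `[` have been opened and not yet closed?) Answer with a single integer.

8

Counting open brackets not yet closed at "me": [S [NP [NP [PP [NP [PP [NP [PRON = 8.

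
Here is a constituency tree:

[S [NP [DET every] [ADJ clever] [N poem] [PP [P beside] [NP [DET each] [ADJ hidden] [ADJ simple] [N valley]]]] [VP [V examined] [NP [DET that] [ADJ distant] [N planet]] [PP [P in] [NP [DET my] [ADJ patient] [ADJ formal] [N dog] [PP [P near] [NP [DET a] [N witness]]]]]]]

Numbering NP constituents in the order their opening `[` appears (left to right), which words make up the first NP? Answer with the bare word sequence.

every clever poem beside each hidden simple valley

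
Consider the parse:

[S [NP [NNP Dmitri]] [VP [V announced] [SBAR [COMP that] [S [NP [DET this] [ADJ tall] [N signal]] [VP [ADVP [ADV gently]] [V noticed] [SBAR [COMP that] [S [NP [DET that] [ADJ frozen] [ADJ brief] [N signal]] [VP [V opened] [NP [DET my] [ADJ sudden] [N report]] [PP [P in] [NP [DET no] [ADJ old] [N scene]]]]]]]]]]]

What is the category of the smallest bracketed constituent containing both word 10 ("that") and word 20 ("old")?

S

Both words fall inside [S that frozen brief signal opened my sudden report in no old scene] (words 10–21), and no smaller constituent contains them both. Label: S.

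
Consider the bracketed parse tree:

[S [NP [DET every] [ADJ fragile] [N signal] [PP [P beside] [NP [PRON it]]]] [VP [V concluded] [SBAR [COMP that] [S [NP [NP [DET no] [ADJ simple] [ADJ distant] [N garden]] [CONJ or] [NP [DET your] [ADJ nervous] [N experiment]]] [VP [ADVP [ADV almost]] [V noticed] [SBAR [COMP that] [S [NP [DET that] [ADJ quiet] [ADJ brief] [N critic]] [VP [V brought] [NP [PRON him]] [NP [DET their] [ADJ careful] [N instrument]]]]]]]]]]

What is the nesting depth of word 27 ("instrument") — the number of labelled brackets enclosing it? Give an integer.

Counting open brackets not yet closed at "instrument": [S [VP [SBAR [S [VP [SBAR [S [VP [NP [N = 10.

10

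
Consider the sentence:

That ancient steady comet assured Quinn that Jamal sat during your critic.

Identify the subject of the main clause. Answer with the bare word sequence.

that ancient steady comet

"that ancient steady comet" is the NP that combines with the VP headed by "assured" to form the main clause — the subject.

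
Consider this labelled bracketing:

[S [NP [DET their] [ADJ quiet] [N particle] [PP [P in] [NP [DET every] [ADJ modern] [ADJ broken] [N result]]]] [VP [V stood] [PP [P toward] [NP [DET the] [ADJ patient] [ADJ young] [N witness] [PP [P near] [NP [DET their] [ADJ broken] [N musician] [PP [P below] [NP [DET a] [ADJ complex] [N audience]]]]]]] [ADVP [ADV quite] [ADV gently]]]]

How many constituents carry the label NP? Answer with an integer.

5

Listing each NP by its span: [NP their quiet particle in every modern broken result]; [NP every modern broken result]; [NP the patient young witness near their broken musician below a complex audience]; [NP their broken musician below a complex audience]; [NP a complex audience] — that makes 5.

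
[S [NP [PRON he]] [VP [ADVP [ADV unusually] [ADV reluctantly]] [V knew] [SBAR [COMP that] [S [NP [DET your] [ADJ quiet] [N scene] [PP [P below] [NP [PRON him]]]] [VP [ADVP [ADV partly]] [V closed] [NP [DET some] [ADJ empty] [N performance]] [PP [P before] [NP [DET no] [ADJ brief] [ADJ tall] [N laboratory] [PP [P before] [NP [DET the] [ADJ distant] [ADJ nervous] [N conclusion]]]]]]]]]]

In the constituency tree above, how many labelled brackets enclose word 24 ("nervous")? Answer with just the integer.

10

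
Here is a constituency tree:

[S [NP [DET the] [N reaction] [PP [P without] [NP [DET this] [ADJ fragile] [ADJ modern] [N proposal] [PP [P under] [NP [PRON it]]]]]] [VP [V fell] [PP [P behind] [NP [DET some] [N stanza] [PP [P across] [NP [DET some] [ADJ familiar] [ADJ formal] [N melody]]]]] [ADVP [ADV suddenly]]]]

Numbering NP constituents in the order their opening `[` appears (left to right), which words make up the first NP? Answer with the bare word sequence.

the reaction without this fragile modern proposal under it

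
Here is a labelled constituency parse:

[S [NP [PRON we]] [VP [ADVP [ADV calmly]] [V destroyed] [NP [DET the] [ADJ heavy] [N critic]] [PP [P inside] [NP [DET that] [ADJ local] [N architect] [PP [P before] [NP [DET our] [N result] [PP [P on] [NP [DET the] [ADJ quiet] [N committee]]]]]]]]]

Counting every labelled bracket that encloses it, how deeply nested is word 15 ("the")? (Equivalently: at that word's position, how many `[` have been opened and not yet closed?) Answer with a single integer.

Path from the root down to the word: S → VP → PP → NP → PP → NP → PP → NP → DET. That is 9 enclosing brackets.

9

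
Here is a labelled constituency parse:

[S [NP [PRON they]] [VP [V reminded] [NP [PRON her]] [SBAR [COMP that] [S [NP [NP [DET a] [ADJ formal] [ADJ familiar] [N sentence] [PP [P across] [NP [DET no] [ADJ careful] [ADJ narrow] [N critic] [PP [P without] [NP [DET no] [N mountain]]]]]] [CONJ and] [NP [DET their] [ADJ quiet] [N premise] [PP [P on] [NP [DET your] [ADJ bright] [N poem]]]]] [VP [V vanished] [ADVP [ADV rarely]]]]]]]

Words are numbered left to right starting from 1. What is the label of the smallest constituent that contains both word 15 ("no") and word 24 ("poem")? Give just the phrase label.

NP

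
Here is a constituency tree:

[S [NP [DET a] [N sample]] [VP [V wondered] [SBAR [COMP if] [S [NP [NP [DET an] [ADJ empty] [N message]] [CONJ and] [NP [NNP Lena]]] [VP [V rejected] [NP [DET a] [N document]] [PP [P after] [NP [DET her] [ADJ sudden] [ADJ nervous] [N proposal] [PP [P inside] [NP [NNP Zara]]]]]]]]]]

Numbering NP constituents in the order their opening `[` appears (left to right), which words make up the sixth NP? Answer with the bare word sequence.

her sudden nervous proposal inside Zara

The NP opening brackets appear, in order, over: "a sample"; "an empty message and Lena"; "an empty message"; "Lena"; "a document"; "her sudden nervous proposal inside Zara"; "Zara". The sixth one spans "her sudden nervous proposal inside Zara".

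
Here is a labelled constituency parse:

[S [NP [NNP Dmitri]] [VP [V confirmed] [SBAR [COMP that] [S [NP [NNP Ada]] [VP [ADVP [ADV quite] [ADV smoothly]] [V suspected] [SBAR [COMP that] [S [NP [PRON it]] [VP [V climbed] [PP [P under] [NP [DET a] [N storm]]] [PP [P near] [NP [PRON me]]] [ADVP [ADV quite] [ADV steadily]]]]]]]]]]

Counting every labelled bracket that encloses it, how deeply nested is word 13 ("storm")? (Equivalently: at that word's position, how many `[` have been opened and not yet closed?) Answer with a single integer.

11

Counting open brackets not yet closed at "storm": [S [VP [SBAR [S [VP [SBAR [S [VP [PP [NP [N = 11.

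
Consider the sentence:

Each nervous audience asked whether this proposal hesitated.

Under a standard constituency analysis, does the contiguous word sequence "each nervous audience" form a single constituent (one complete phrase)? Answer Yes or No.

"each nervous audience" is exactly the noun phrase [NP each nervous audience], a complete constituent.

Yes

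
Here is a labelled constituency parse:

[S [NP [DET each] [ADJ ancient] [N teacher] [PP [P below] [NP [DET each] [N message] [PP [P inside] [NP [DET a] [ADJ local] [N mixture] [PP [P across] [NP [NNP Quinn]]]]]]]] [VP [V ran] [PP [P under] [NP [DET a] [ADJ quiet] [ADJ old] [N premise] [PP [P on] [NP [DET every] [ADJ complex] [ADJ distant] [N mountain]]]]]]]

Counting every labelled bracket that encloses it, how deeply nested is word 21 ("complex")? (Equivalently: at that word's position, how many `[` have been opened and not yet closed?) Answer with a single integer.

The word sits inside ADJ, which is inside NP, inside PP, inside NP, inside PP, inside VP, inside S — 7 brackets in all.

7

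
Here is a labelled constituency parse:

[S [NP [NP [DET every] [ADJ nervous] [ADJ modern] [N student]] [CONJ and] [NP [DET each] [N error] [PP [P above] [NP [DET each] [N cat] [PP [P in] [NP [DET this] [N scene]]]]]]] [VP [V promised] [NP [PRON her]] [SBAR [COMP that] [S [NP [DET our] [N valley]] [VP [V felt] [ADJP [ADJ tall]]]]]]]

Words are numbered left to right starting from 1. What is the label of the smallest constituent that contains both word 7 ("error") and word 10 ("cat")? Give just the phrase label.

NP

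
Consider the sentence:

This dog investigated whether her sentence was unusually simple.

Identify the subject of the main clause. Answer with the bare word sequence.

this dog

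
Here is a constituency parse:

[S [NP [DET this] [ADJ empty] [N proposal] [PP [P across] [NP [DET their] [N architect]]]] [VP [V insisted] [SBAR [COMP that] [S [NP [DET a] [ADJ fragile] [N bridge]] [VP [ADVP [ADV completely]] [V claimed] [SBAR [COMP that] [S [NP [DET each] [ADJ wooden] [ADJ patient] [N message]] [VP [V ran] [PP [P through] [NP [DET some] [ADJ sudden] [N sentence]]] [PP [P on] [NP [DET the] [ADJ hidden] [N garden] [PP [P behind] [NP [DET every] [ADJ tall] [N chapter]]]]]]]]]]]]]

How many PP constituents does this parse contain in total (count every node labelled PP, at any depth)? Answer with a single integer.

Listing each PP by its span: [PP across their architect]; [PP through some sudden sentence]; [PP on the hidden garden behind every tall chapter]; [PP behind every tall chapter] — that makes 4.

4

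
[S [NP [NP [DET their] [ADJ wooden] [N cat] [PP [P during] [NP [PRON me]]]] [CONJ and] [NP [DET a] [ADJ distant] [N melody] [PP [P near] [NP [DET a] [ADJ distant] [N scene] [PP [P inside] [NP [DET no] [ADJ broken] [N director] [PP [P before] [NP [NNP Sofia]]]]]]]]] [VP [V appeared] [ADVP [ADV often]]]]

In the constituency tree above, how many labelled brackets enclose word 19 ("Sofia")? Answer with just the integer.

Path from the root down to the word: S → NP → NP → PP → NP → PP → NP → PP → NP → NNP. That is 10 enclosing brackets.

10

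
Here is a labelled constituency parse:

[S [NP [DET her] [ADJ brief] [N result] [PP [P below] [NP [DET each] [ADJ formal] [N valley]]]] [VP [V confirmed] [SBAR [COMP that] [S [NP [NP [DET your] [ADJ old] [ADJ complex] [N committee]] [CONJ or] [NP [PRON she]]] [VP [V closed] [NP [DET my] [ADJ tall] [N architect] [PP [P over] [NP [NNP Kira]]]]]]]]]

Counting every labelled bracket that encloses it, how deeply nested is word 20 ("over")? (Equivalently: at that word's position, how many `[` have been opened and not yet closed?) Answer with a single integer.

8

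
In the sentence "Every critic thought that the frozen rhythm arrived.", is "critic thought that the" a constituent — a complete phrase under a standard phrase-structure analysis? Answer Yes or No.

No

"critic" belongs to the noun phrase "every critic" while "the" belongs to the verb phrase "thought that the frozen rhythm arrived"; a span that runs across that boundary is not a single phrase.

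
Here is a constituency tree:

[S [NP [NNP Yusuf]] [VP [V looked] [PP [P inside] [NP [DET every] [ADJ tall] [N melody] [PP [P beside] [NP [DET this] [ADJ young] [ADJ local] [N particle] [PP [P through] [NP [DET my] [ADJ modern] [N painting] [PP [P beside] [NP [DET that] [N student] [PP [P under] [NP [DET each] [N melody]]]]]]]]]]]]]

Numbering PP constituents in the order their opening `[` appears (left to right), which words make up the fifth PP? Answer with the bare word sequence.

The PP opening brackets appear, in order, over: "inside every tall melody beside this young local particle through my modern painting beside that student under each melody"; "beside this young local particle through my modern painting beside that student under each melody"; "through my modern painting beside that student under each melody"; "beside that student under each melody"; "under each melody". The fifth one spans "under each melody".

under each melody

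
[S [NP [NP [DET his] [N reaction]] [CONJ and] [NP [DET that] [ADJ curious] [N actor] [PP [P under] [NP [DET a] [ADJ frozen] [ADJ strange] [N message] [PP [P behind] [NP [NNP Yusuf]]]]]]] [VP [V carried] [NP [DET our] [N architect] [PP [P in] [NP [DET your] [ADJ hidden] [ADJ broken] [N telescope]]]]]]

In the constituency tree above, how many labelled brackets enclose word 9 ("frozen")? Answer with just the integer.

Counting open brackets not yet closed at "frozen": [S [NP [NP [PP [NP [ADJ = 6.

6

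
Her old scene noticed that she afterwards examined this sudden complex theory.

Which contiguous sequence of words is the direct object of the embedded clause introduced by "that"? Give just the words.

this sudden complex theory

Within the embedded clause introduced by "that", the direct object of "examined" is "this sudden complex theory".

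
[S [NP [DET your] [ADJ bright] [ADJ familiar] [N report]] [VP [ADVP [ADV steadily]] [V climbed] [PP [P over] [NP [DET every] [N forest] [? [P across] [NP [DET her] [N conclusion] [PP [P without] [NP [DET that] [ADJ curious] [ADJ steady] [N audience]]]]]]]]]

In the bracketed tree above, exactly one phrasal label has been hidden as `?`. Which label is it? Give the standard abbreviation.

PP

A constituent whose immediate children are P 'across', NP is a prepositional phrase: PP.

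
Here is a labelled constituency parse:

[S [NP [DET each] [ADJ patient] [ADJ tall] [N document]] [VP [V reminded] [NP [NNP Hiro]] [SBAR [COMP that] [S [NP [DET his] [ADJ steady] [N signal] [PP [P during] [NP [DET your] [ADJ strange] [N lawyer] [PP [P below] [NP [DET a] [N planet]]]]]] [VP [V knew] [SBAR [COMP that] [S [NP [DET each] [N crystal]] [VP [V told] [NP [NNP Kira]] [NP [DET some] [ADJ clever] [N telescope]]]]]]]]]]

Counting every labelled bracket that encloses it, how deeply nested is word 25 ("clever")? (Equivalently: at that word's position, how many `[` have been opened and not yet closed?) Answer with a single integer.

10

Path from the root down to the word: S → VP → SBAR → S → VP → SBAR → S → VP → NP → ADJ. That is 10 enclosing brackets.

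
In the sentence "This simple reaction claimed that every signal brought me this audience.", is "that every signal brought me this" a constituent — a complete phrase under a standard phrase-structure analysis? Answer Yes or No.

No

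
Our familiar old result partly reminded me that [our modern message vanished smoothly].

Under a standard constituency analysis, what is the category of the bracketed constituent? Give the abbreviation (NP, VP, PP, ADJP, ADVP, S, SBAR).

S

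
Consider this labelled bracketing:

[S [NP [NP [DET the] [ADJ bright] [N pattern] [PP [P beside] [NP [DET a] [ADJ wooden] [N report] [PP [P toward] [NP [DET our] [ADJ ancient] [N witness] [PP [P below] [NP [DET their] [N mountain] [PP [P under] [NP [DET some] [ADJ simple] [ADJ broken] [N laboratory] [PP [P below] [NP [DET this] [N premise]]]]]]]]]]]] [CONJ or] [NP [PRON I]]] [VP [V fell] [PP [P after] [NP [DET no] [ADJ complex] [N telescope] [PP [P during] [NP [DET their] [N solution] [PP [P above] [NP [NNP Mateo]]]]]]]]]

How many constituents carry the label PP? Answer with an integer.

8

The PP constituents are: [PP beside a wooden report toward our ancient witness below their mountain under some simple broken laboratory below this premise]; [PP toward our ancient witness below their mountain under some simple broken laboratory below this premise]; [PP below their mountain under some simple broken laboratory below this premise]; [PP under some simple broken laboratory below this premise]; [PP below this premise]; [PP after no complex telescope during their solution above Mateo] …. Total: 8.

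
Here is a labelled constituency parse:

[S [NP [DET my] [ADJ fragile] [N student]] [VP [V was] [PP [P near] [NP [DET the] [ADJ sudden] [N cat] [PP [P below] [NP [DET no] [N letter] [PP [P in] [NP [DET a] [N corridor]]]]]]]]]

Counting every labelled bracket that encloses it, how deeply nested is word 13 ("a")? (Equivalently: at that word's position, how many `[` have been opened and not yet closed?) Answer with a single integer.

9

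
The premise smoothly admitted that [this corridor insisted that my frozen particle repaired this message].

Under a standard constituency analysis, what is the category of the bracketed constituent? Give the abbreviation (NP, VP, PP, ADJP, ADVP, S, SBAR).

S

"insisted" is the head of the bracketed span, so the span is a clause: S.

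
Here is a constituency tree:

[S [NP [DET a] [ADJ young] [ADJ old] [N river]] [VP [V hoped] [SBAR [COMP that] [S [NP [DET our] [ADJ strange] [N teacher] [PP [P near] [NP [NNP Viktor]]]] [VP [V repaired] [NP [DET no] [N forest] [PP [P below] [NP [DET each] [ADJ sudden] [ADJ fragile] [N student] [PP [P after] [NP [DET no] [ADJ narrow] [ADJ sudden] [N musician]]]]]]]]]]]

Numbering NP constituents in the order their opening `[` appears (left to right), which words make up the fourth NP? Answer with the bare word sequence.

The NP opening brackets appear, in order, over: "a young old river"; "our strange teacher near Viktor"; "Viktor"; "no forest below each sudden fragile student after no narrow sudden musician"; "each sudden fragile student after no narrow sudden musician"; "no narrow sudden musician". The fourth one spans "no forest below each sudden fragile student after no narrow sudden musician".

no forest below each sudden fragile student after no narrow sudden musician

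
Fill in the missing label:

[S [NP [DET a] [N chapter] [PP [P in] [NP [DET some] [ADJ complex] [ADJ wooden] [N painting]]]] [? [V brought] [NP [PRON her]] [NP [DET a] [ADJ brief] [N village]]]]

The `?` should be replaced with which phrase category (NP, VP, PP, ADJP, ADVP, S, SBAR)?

Looking at what the `?` directly dominates — V 'brought', NP, NP — this is a verb phrase (VP).

VP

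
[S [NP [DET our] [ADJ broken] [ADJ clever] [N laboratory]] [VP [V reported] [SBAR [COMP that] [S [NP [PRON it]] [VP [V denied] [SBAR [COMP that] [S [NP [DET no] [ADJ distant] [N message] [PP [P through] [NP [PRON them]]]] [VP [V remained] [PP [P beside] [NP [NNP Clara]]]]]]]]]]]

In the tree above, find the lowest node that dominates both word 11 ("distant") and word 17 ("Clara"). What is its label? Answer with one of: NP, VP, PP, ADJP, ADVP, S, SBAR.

S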